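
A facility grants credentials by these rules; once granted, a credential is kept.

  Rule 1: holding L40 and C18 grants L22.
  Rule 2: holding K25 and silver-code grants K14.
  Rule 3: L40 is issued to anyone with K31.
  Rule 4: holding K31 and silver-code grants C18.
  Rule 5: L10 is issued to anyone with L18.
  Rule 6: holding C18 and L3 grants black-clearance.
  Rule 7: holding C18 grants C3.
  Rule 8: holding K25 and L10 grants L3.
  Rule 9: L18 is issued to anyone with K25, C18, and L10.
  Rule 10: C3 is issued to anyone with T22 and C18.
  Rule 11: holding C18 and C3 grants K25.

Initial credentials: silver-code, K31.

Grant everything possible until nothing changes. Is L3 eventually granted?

L3 would need K25 and L10 (Rule 8), but L10 is never granted.

No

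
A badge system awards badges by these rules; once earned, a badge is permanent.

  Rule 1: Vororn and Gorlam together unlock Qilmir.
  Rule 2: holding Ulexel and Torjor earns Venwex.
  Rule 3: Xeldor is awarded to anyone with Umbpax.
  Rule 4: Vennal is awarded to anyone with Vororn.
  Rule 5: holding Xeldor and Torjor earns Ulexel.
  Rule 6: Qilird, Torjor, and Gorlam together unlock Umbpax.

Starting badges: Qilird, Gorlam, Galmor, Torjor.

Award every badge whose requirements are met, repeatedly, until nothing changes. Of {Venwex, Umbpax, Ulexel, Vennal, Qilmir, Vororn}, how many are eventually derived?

3

With Qilird, Torjor, and Gorlam, Umbpax is earned (Rule 6).
With Umbpax, Xeldor is earned (Rule 3).
With Xeldor and Torjor, Ulexel is earned (Rule 5).
With Ulexel and Torjor, Venwex is earned (Rule 2).
Venwex: reached.
Umbpax: reached.
Ulexel: reached.
Vennal would need Vororn (Rule 4), but Vororn is never earned.
Qilmir would need Vororn and Gorlam (Rule 1), but Vororn is never earned.
No rule produces Vororn, and it is not given.
Reached: Venwex, Umbpax, and Ulexel — 3 of the 6.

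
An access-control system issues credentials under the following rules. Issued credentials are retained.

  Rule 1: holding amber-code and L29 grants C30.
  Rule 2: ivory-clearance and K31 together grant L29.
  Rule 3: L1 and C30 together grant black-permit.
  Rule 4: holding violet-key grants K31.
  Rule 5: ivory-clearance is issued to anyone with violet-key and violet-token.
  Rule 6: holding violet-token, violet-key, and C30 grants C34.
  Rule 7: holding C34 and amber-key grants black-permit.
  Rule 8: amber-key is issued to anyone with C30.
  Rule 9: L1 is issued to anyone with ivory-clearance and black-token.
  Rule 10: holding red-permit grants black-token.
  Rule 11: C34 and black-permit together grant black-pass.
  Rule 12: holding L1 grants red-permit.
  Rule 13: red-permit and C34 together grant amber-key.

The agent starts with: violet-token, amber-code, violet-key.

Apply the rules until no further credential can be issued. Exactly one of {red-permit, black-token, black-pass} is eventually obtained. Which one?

black-pass

Holding violet-key and violet-token grants ivory-clearance (Rule 5).
Holding violet-key grants K31 (Rule 4).
Holding ivory-clearance and K31 grants L29 (Rule 2).
Holding amber-code and L29 grants C30 (Rule 1).
Holding violet-token, violet-key, and C30 grants C34 (Rule 6).
Holding C30 grants amber-key (Rule 8).
Holding C34 and amber-key grants black-permit (Rule 7).
Holding C34 and black-permit grants black-pass (Rule 11).
black-token would need red-permit (Rule 10), but red-permit is never granted. red-permit would need L1 (Rule 12), but L1 is never granted.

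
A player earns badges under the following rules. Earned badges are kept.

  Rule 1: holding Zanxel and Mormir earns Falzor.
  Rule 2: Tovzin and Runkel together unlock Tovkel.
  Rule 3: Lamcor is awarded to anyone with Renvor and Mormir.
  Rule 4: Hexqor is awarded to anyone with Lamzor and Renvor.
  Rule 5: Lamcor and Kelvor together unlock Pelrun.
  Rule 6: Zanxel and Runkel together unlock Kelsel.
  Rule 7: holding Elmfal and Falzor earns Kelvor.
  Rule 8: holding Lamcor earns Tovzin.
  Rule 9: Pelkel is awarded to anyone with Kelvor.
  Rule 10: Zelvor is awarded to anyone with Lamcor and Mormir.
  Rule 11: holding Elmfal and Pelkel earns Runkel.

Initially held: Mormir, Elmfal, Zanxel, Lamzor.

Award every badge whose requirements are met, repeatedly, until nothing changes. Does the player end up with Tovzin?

No

Tovzin would need Lamcor (Rule 8), but Lamcor is never earned.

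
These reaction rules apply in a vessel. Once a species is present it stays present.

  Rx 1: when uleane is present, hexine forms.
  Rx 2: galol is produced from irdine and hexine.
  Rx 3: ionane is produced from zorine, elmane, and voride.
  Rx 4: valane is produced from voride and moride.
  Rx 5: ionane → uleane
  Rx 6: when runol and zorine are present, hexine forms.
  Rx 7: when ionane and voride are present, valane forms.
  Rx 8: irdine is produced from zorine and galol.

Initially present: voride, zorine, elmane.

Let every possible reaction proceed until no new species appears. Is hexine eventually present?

zorine, elmane, and voride present → ionane forms (Rx 3).
ionane present → uleane forms (Rx 5).
uleane present → hexine forms (Rx 1).

Yes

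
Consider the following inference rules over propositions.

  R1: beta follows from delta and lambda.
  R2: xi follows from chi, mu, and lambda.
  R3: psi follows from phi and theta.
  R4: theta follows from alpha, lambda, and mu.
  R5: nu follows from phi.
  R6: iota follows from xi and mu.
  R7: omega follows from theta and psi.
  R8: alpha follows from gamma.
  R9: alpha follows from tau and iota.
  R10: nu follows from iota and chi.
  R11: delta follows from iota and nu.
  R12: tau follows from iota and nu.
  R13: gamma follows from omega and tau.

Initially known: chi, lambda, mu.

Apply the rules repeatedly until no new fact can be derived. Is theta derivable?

From chi, mu, and lambda, R2 gives xi.
From xi and mu, R6 gives iota.
iota and chi hold, so nu follows (R10).
iota and nu hold, so tau follows (R12).
tau and iota hold, so alpha follows (R9).
From alpha, lambda, and mu, R4 gives theta.

Yes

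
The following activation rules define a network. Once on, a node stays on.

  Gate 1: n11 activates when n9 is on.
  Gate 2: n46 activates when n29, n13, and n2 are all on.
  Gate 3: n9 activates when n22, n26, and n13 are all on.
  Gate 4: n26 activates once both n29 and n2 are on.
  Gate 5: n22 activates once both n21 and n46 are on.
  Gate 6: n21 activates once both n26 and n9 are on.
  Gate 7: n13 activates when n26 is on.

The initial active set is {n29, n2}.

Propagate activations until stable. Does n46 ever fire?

Gate 4: n29 and n2 on → n26 on.
n26 is on, so n13 activates (Gate 7).
n29, n13, and n2 are on, so n46 activates (Gate 2).

Yes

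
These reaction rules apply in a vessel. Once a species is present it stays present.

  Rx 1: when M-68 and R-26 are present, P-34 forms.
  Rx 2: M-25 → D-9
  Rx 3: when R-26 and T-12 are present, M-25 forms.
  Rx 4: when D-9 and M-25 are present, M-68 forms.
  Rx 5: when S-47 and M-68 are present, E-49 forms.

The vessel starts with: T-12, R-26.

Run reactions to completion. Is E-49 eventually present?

No

E-49 would need S-47 and M-68 (Rx 5), but S-47 never forms.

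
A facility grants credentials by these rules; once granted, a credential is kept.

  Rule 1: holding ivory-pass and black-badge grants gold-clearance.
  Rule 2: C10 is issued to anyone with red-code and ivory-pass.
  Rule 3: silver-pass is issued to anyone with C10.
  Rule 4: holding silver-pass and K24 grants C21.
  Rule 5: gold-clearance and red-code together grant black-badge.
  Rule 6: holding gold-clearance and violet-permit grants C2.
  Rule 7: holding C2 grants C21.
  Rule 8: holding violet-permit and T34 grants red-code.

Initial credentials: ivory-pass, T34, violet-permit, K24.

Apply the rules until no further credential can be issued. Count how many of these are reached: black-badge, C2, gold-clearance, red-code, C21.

Holding violet-permit and T34 grants red-code (Rule 8).
Holding red-code and ivory-pass grants C10 (Rule 2).
Holding C10 grants silver-pass (Rule 3).
Holding silver-pass and K24 grants C21 (Rule 4).
black-badge would need gold-clearance and red-code (Rule 5), but gold-clearance is never granted.
C2 would need gold-clearance and violet-permit (Rule 6), but gold-clearance is never granted.
gold-clearance would need ivory-pass and black-badge (Rule 1), but black-badge is never granted.
red-code: reached.
C21: reached.
Reached: red-code and C21 — 2 of the 5.

2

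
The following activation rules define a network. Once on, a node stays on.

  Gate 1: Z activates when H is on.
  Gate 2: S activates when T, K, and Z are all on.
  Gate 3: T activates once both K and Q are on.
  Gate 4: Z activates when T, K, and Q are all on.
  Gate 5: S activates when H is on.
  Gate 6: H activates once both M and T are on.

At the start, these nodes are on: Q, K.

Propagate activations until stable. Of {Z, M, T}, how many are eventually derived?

Gate 3: K and Q on → T on.
T, K, and Q are on, so Z activates (Gate 4).
Z: reached.
No rule produces M, and it is not given.
T: reached.
Reached: Z and T — 2 of the 3.

2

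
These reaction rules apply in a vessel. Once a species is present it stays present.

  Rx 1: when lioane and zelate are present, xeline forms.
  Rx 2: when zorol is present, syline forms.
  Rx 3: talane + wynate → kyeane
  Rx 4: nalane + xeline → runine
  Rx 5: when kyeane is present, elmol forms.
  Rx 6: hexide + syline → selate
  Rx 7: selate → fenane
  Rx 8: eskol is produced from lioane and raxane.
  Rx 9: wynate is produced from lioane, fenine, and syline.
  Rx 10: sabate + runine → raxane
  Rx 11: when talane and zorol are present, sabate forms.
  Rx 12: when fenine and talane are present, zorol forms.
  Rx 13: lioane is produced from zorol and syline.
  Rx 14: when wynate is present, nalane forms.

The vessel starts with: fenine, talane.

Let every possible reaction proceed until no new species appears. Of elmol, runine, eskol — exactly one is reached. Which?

elmol

fenine and talane present → zorol forms (Rx 12).
zorol present → syline forms (Rx 2).
zorol and syline present → lioane forms (Rx 13).
lioane, fenine, and syline present → wynate forms (Rx 9).
talane and wynate present → kyeane forms (Rx 3).
kyeane present → elmol forms (Rx 5).
runine would need nalane and xeline (Rx 4), but xeline never forms. eskol would need lioane and raxane (Rx 8), but raxane never forms.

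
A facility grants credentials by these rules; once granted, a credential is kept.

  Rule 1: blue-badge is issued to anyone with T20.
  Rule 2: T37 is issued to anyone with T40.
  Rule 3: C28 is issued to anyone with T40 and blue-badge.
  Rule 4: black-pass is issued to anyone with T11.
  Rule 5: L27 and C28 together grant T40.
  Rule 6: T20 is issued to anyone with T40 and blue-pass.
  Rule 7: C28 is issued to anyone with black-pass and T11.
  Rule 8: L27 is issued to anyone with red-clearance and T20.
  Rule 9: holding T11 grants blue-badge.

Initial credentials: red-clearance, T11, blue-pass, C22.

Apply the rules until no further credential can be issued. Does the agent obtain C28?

Yes

Holding T11 grants black-pass (Rule 4).
Holding black-pass and T11 grants C28 (Rule 7).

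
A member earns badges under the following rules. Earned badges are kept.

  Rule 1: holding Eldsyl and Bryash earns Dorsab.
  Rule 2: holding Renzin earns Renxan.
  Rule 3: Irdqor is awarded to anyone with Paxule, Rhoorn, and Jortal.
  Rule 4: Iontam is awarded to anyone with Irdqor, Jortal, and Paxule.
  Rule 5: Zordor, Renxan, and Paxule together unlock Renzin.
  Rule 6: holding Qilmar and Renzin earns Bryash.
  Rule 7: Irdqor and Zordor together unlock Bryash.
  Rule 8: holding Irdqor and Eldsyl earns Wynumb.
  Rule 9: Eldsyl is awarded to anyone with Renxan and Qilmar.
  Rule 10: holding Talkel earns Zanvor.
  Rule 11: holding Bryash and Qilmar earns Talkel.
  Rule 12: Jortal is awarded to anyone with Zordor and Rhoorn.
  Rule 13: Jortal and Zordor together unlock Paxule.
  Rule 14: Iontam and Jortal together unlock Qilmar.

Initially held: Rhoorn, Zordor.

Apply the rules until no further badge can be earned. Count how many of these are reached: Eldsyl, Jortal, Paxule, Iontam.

3

With Zordor and Rhoorn, Jortal is earned (Rule 12).
With Jortal and Zordor, Paxule is earned (Rule 13).
With Paxule, Rhoorn, and Jortal, Irdqor is earned (Rule 3).
With Irdqor, Jortal, and Paxule, Iontam is earned (Rule 4).
Eldsyl would need Renxan and Qilmar (Rule 9), but Renxan is never earned.
Jortal: reached.
Paxule: reached.
Iontam: reached.
Reached: Jortal, Paxule, and Iontam — 3 of the 4.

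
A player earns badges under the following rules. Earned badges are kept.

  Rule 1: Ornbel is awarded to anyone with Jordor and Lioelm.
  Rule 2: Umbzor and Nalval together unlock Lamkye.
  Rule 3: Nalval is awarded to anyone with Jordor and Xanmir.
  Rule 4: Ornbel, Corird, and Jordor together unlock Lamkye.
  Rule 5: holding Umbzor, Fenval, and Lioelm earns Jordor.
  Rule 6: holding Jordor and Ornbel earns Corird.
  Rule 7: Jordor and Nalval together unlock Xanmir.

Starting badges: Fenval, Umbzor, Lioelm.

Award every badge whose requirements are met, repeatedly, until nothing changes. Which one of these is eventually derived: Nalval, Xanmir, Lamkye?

Lamkye

With Umbzor, Fenval, and Lioelm, Jordor is earned (Rule 5).
With Jordor and Lioelm, Ornbel is earned (Rule 1).
With Jordor and Ornbel, Corird is earned (Rule 6).
With Ornbel, Corird, and Jordor, Lamkye is earned (Rule 4).
Xanmir would need Jordor and Nalval (Rule 7), but Nalval is never earned. Nalval would need Jordor and Xanmir (Rule 3), but Xanmir is never earned.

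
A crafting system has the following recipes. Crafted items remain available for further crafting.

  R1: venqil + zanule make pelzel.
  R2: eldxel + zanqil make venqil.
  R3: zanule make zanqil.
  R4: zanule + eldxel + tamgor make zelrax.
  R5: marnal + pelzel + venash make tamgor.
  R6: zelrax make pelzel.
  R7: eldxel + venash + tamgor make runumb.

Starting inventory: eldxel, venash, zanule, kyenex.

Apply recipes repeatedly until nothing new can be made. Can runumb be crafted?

No

runumb would need eldxel, venash, and tamgor (R7), but tamgor is never obtained.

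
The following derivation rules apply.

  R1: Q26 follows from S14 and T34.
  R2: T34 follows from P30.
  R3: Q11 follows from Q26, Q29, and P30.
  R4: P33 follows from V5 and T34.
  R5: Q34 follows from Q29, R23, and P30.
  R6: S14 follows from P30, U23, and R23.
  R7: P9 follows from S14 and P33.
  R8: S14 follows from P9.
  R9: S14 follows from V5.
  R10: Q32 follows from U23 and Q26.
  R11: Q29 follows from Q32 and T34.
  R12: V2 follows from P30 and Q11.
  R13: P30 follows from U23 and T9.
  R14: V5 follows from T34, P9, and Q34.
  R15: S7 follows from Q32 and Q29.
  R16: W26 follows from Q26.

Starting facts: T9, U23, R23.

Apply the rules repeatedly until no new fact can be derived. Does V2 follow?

From U23 and T9, R13 gives P30.
P30, U23, and R23 hold, so S14 follows (R6).
P30 holds, so T34 follows (R2).
From S14 and T34, R1 gives Q26.
U23 and Q26 hold, so Q32 follows (R10).
Q32 and T34 hold, so Q29 follows (R11).
Q26, Q29, and P30 hold, so Q11 follows (R3).
From P30 and Q11, R12 gives V2.

Yes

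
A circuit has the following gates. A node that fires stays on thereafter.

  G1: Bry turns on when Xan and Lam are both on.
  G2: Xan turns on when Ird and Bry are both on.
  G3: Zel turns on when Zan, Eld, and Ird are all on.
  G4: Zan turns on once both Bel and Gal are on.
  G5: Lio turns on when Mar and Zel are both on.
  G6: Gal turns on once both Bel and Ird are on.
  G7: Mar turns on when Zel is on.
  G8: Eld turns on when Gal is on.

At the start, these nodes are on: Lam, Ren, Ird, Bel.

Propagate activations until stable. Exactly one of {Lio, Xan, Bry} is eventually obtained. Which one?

Bel and Ird are on, so Gal turns on (G6).
G4: Bel and Gal on → Zan on.
Gal is on, so Eld turns on (G8).
Zan, Eld, and Ird are on, so Zel turns on (G3).
G7: Zel on → Mar on.
G5: Mar and Zel on → Lio on.
Xan would need Ird and Bry (G2), but Bry never turns on. Bry would need Xan and Lam (G1), but Xan never turns on.

Lio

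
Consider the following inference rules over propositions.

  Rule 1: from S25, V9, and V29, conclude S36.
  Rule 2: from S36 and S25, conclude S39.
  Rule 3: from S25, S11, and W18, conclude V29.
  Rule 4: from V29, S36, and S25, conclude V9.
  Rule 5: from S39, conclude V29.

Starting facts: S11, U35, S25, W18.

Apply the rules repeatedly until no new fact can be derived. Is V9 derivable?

V9 would need V29, S36, and S25 (Rule 4), but S36 is never established.

No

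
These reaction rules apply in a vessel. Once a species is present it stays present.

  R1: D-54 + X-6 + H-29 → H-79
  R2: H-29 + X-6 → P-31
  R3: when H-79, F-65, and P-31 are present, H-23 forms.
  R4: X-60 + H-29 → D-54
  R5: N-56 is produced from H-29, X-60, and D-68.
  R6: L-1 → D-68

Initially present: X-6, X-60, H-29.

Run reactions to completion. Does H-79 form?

X-60 and H-29 present → D-54 forms (R4).
D-54, X-6, and H-29 present → H-79 forms (R1).

Yes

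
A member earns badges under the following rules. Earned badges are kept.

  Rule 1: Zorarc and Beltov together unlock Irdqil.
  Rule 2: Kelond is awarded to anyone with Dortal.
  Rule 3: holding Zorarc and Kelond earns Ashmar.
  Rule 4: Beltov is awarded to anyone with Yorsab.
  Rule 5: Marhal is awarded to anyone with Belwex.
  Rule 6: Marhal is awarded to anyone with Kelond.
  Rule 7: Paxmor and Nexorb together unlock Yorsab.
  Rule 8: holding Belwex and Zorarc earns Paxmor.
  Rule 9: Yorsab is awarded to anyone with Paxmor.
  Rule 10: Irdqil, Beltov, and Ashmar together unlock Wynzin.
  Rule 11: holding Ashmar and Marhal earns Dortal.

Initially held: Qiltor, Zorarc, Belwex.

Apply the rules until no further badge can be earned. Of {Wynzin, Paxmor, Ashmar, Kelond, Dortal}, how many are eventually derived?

With Belwex and Zorarc, Paxmor is earned (Rule 8).
Wynzin would need Irdqil, Beltov, and Ashmar (Rule 10), but Ashmar is never earned.
Paxmor: reached.
Ashmar would need Zorarc and Kelond (Rule 3), but Kelond is never earned.
Kelond would need Dortal (Rule 2), but Dortal is never earned.
Dortal would need Ashmar and Marhal (Rule 11), but Ashmar is never earned.
Reached: Paxmor — 1 of the 5.

1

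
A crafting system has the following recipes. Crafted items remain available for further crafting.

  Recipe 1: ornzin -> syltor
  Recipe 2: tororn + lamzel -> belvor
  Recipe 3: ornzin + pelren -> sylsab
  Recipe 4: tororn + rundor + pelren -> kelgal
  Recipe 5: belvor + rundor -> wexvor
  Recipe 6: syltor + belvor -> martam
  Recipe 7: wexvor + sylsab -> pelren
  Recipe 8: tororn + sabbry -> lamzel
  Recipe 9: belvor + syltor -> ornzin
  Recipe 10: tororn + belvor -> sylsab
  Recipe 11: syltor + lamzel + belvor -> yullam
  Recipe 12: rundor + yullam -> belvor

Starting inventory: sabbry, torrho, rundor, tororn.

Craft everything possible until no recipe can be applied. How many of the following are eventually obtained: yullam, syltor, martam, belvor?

1

tororn + sabbry -> lamzel (Recipe 8).
Using Recipe 2, tororn and lamzel make belvor.
yullam would need syltor, lamzel, and belvor (Recipe 11), but syltor is never obtained.
syltor would need ornzin (Recipe 1), but ornzin is never obtained.
martam would need syltor and belvor (Recipe 6), but syltor is never obtained.
belvor: reached.
Reached: belvor — 1 of the 4.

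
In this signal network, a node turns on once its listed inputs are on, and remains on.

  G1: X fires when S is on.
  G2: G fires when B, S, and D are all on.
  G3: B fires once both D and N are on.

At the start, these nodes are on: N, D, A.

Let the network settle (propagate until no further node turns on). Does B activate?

G3: D and N on → B on.

Yes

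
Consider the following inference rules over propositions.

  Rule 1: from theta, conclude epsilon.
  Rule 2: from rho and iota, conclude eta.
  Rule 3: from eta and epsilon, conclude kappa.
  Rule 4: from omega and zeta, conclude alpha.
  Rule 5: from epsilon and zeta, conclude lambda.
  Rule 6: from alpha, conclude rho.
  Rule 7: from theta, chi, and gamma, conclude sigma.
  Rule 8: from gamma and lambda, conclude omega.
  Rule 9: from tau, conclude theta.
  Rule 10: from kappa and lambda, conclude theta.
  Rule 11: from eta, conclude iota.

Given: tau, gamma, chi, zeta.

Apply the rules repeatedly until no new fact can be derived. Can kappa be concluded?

No

kappa would need eta and epsilon (Rule 3), but eta is never established.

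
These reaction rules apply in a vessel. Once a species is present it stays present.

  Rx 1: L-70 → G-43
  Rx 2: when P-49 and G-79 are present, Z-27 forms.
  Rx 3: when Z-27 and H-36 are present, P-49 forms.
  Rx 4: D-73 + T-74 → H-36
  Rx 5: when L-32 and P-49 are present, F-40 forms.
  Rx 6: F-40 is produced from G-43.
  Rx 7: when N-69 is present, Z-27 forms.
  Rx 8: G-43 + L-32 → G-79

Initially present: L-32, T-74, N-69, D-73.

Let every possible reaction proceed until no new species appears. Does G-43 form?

No

G-43 would need L-70 (Rx 1), but L-70 never forms.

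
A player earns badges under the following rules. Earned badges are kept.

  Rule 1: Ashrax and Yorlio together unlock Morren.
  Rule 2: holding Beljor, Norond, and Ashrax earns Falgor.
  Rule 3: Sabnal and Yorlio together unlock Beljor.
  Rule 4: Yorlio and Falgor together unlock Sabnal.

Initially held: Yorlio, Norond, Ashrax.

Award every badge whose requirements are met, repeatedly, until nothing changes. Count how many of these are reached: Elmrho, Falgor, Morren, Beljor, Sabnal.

With Ashrax and Yorlio, Morren is earned (Rule 1).
No rule produces Elmrho, and it is not given.
Falgor would need Beljor, Norond, and Ashrax (Rule 2), but Beljor is never earned.
Morren: reached.
Beljor would need Sabnal and Yorlio (Rule 3), but Sabnal is never earned.
Sabnal would need Yorlio and Falgor (Rule 4), but Falgor is never earned.
Reached: Morren — 1 of the 5.

1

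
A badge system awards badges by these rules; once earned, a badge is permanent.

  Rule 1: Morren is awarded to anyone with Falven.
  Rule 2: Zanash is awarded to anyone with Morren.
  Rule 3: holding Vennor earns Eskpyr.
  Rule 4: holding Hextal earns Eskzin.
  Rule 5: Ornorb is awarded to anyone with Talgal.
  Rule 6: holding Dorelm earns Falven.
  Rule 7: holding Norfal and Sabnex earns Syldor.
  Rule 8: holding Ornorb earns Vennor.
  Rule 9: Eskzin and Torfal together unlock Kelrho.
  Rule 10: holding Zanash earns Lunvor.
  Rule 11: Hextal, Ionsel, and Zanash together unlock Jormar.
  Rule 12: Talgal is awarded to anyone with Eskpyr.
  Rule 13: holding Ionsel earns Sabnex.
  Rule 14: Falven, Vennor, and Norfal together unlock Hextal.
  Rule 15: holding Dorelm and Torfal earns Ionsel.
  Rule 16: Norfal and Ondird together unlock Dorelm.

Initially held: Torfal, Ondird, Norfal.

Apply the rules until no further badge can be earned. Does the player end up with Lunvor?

Yes

With Norfal and Ondird, Dorelm is earned (Rule 16).
With Dorelm, Falven is earned (Rule 6).
With Falven, Morren is earned (Rule 1).
With Morren, Zanash is earned (Rule 2).
With Zanash, Lunvor is earned (Rule 10).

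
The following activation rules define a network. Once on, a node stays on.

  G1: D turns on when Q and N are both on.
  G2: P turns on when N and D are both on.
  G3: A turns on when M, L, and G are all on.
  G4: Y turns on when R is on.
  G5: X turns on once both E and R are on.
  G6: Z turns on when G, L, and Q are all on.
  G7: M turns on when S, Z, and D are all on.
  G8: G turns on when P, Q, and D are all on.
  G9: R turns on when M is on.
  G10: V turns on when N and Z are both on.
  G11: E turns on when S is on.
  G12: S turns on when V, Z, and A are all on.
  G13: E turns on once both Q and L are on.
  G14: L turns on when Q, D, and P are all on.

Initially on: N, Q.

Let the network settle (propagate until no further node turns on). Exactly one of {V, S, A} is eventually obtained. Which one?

Q and N are on, so D turns on (G1).
N and D are on, so P turns on (G2).
Q, D, and P are on, so L turns on (G14).
G8: P, Q, and D on → G on.
G, L, and Q are on, so Z turns on (G6).
G10: N and Z on → V on.
A would need M, L, and G (G3), but M never turns on. S would need V, Z, and A (G12), but A never turns on.

V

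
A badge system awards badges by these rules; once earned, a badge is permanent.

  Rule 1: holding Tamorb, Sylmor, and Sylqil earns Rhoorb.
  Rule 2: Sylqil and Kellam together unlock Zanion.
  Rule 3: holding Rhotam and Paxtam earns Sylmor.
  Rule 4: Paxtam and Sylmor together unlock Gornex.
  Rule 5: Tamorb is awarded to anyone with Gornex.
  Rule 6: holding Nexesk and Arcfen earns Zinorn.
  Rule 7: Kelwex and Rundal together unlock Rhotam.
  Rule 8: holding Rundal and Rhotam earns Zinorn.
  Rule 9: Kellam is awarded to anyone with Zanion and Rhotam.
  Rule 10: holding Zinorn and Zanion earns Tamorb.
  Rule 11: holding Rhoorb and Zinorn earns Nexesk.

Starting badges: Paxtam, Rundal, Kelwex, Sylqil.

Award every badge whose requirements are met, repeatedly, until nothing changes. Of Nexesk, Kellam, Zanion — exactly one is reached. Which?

Nexesk

With Kelwex and Rundal, Rhotam is earned (Rule 7).
With Rundal and Rhotam, Zinorn is earned (Rule 8).
With Rhotam and Paxtam, Sylmor is earned (Rule 3).
With Paxtam and Sylmor, Gornex is earned (Rule 4).
With Gornex, Tamorb is earned (Rule 5).
With Tamorb, Sylmor, and Sylqil, Rhoorb is earned (Rule 1).
With Rhoorb and Zinorn, Nexesk is earned (Rule 11).
Zanion would need Sylqil and Kellam (Rule 2), but Kellam is never earned. Kellam would need Zanion and Rhotam (Rule 9), but Zanion is never earned.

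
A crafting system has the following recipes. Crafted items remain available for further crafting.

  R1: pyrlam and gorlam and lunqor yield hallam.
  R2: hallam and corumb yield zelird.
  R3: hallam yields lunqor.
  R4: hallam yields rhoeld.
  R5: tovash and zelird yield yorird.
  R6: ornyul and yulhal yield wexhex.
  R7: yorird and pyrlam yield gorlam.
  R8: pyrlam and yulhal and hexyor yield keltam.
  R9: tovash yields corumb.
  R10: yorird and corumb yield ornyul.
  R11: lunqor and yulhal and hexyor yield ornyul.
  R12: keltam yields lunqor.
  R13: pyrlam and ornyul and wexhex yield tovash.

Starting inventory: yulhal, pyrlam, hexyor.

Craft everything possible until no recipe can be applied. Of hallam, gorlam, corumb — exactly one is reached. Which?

pyrlam and yulhal and hexyor → keltam (R8).
keltam → lunqor (R12).
lunqor and yulhal and hexyor → ornyul (R11).
ornyul and yulhal → wexhex (R6).
Using R13, pyrlam, ornyul, and wexhex make tovash.
tovash → corumb (R9).
hallam would need pyrlam, gorlam, and lunqor (R1), but gorlam is never obtained. gorlam would need yorird and pyrlam (R7), but yorird is never obtained.

corumb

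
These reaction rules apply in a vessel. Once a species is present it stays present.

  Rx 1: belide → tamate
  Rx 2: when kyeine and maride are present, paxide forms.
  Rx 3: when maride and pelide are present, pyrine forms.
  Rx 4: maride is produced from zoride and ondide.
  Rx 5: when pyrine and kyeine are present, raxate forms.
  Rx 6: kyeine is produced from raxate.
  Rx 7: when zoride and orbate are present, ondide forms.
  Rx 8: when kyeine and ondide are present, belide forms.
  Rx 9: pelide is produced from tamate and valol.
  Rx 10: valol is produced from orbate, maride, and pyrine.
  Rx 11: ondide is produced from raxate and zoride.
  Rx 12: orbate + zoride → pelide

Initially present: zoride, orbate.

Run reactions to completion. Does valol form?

zoride and orbate present → ondide forms (Rx 7).
orbate and zoride present → pelide forms (Rx 12).
zoride and ondide present → maride forms (Rx 4).
maride and pelide present → pyrine forms (Rx 3).
orbate, maride, and pyrine present → valol forms (Rx 10).

Yes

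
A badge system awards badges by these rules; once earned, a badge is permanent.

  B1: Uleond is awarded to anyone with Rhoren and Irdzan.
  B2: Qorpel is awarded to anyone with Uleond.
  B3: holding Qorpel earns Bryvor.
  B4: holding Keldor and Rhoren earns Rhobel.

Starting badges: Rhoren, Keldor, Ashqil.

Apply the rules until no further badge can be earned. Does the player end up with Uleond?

No

Uleond would need Rhoren and Irdzan (B1), but Irdzan is never earned.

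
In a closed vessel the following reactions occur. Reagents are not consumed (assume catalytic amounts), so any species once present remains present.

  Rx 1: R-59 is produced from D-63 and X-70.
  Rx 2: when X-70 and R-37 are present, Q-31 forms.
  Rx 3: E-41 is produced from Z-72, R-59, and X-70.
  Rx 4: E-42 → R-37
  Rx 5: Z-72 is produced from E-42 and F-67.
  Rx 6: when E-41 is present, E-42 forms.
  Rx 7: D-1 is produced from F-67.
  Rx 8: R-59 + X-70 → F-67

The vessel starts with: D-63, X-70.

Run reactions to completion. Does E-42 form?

E-42 would need E-41 (Rx 6), but E-41 never forms.

No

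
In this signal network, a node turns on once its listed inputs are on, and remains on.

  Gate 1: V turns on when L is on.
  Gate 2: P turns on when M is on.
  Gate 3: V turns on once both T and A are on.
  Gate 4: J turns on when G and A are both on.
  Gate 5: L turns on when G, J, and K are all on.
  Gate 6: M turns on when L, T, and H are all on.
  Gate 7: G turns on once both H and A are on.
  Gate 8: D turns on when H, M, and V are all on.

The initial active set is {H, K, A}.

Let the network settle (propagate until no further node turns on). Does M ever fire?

No

M would need L, T, and H (Gate 6), but T never turns on.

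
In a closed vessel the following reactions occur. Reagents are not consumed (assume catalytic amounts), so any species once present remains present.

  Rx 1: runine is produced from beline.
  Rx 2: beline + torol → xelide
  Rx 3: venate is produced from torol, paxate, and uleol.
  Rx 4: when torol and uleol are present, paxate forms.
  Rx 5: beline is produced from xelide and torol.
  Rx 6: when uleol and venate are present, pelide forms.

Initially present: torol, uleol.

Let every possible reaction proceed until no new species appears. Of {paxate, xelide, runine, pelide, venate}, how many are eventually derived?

3

torol and uleol present → paxate forms (Rx 4).
torol, paxate, and uleol present → venate forms (Rx 3).
uleol and venate present → pelide forms (Rx 6).
paxate: reached.
xelide would need beline and torol (Rx 2), but beline never forms.
runine would need beline (Rx 1), but beline never forms.
pelide: reached.
venate: reached.
Reached: paxate, pelide, and venate — 3 of the 5.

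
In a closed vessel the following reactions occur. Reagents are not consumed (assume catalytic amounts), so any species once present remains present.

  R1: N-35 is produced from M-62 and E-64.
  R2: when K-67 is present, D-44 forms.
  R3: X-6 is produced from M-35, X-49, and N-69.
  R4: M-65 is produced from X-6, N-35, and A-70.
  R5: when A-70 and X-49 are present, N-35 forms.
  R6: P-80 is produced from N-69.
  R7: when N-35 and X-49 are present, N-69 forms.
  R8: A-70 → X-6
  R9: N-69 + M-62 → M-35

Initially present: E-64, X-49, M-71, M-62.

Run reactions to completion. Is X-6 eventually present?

Yes

M-62 and E-64 present → N-35 forms (R1).
N-35 and X-49 present → N-69 forms (R7).
N-69 and M-62 present → M-35 forms (R9).
M-35, X-49, and N-69 present → X-6 forms (R3).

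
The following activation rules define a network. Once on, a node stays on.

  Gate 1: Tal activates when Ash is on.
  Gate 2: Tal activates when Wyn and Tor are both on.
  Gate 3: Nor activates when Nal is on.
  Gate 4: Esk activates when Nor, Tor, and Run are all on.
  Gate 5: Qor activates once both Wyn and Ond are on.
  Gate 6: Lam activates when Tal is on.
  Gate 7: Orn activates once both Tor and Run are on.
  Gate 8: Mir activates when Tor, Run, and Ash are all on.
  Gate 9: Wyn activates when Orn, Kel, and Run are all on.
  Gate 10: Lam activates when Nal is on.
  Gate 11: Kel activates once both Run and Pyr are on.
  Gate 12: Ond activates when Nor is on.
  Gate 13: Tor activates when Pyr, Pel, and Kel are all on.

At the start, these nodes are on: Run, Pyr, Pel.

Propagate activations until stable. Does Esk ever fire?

No

Esk would need Nor, Tor, and Run (Gate 4), but Nor never turns on.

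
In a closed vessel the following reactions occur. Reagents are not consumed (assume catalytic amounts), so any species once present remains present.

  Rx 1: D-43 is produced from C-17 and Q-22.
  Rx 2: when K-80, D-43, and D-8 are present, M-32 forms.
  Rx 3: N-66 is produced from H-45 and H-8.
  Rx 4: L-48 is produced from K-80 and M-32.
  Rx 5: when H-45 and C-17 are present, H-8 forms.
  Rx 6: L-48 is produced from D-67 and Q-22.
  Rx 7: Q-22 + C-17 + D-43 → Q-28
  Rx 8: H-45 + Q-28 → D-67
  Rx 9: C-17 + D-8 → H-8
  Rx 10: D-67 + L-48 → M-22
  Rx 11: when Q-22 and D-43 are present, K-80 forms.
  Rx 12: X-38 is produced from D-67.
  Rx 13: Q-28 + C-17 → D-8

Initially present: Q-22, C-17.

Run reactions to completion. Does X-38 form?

No

X-38 would need D-67 (Rx 12), but D-67 never forms.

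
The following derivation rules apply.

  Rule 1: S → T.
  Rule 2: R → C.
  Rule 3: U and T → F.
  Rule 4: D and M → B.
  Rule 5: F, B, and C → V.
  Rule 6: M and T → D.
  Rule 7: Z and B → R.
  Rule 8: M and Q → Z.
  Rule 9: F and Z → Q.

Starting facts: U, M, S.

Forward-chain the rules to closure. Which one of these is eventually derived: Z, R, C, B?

B

From S, Rule 1 gives T.
From M and T, Rule 6 gives D.
From D and M, Rule 4 gives B.
Z would need M and Q (Rule 8), but Q is never established. R would need Z and B (Rule 7), but Z is never established. C would need R (Rule 2), but R is never established.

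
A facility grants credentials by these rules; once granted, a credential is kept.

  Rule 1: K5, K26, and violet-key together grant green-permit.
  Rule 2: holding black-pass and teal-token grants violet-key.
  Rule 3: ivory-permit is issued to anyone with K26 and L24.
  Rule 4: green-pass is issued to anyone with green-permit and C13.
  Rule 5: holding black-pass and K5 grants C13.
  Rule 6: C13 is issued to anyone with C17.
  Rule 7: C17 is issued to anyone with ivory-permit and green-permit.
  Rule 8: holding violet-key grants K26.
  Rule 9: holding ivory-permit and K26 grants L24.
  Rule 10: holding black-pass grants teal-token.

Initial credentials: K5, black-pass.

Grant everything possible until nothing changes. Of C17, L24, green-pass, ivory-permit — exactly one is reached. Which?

Holding black-pass grants teal-token (Rule 10).
Holding black-pass and K5 grants C13 (Rule 5).
Holding black-pass and teal-token grants violet-key (Rule 2).
Holding violet-key grants K26 (Rule 8).
Holding K5, K26, and violet-key grants green-permit (Rule 1).
Holding green-permit and C13 grants green-pass (Rule 4).
C17 would need ivory-permit and green-permit (Rule 7), but ivory-permit is never granted. ivory-permit would need K26 and L24 (Rule 3), but L24 is never granted. L24 would need ivory-permit and K26 (Rule 9), but ivory-permit is never granted.

green-pass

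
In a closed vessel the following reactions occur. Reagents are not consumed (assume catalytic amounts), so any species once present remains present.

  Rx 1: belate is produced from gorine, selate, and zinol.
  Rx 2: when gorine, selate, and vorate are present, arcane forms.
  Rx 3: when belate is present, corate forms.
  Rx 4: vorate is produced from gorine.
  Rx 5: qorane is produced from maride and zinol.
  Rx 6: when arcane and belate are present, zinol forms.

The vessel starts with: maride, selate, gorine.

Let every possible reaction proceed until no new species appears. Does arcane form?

Yes

gorine present → vorate forms (Rx 4).
gorine, selate, and vorate present → arcane forms (Rx 2).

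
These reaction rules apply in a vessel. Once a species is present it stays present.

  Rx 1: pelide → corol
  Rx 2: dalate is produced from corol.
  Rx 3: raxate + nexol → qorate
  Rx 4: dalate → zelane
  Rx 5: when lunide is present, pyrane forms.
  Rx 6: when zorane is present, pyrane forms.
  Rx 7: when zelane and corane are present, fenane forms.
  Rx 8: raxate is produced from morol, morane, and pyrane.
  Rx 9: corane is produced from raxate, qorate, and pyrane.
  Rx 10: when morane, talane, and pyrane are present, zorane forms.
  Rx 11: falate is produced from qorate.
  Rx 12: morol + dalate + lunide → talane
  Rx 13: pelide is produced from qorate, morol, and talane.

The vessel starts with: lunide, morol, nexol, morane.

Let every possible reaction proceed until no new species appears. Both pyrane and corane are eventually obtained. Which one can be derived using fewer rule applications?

pyrane: lunide present → pyrane forms (Rx 5). [1 rule application]
corane: lunide present → pyrane forms (Rx 5). morol, morane, and pyrane present → raxate forms (Rx 8). raxate and nexol present → qorate forms (Rx 3). raxate, qorate, and pyrane present → corane forms (Rx 9). [4 rule applications]
pyrane needs fewer.

pyrane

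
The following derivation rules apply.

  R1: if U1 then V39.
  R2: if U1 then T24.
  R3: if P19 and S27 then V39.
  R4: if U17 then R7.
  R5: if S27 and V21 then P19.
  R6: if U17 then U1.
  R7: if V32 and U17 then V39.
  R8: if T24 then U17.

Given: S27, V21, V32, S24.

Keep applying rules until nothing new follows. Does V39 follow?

From S27 and V21, R5 gives P19.
From P19 and S27, R3 gives V39.

Yes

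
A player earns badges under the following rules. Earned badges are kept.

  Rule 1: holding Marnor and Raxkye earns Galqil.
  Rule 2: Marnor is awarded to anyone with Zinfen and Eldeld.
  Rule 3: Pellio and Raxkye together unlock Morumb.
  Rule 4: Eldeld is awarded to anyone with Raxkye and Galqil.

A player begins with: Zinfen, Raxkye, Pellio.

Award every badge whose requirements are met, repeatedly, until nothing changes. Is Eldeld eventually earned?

Eldeld would need Raxkye and Galqil (Rule 4), but Galqil is never earned.

No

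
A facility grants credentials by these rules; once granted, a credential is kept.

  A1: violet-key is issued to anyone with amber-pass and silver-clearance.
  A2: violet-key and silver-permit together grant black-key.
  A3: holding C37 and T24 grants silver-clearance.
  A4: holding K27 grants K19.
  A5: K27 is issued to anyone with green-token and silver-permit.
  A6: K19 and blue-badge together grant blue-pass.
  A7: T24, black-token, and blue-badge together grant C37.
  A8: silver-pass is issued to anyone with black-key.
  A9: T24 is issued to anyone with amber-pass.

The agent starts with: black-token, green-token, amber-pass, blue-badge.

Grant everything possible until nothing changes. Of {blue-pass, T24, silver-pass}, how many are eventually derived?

Holding amber-pass grants T24 (A9).
blue-pass would need K19 and blue-badge (A6), but K19 is never granted.
T24: reached.
silver-pass would need black-key (A8), but black-key is never granted.
Reached: T24 — 1 of the 3.

1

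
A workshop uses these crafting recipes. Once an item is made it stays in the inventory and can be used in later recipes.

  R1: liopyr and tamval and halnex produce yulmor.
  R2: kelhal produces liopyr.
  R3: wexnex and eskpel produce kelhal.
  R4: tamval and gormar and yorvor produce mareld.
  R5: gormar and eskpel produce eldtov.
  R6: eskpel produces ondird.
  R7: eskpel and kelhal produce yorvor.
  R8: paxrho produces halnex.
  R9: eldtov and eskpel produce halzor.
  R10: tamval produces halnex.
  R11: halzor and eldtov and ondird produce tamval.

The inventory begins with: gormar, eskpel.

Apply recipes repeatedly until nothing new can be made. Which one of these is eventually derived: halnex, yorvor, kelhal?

gormar and eskpel → eldtov (R5).
eskpel → ondird (R6).
eldtov and eskpel → halzor (R9).
halzor and eldtov and ondird → tamval (R11).
tamval → halnex (R10).
yorvor would need eskpel and kelhal (R7), but kelhal is never obtained. kelhal would need wexnex and eskpel (R3), but wexnex is never obtained.

halnex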